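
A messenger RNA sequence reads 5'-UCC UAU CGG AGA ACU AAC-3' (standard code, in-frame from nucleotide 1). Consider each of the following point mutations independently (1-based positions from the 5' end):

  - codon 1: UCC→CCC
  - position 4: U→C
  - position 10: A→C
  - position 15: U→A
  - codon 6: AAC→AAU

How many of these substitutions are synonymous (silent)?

Codon 1: UCC (Ser) → CCC (Pro) — missense.
Codon 2: UAU (Tyr) → CAU (His) — missense.
Codon 4: AGA (Arg) → CGA (Arg) — synonymous.
Codon 5: ACU (Thr) → ACA (Thr) — synonymous.
Codon 6: AAC (Asn) → AAU (Asn) — synonymous.
Synonymous: 3 of 5.

3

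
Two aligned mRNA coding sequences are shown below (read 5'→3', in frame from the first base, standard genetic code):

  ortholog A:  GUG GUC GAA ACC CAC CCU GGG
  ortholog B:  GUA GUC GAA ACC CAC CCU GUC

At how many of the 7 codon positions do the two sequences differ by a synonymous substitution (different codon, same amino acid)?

1

Codon 1: GUG Val / GUA Val — synonymous.
Codon 2: GUC Val / GUC Val — identical.
Codon 3: GAA Glu / GAA Glu — identical.
Codon 4: ACC Thr / ACC Thr — identical.
Codon 5: CAC His / CAC His — identical.
Codon 6: CCU Pro / CCU Pro — identical.
Codon 7: GGG Gly / GUC Val — nonsynonymous.
Synonymous differences: 1.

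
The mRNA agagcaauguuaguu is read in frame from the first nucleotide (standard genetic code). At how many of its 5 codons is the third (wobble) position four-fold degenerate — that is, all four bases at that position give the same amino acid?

Codon 1 AGA (Arg): third position 2-fold.
Codon 2 GCA (Ala): third position 4-fold.
Codon 3 AUG (Met): third position 1-fold.
Codon 4 UUA (Leu): third position 2-fold.
Codon 5 GUU (Val): third position 4-fold.
Four-fold degenerate third positions: 2.

2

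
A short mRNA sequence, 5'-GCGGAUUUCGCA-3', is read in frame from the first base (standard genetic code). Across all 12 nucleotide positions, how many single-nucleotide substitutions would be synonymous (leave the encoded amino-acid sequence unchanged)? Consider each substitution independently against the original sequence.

Codon 1 (GCG, Ala): 3 synonymous substitutions.
Codon 2 (GAU, Asp): 1 synonymous substitution.
Codon 3 (UUC, Phe): 1 synonymous substitution.
Codon 4 (GCA, Ala): 3 synonymous substitutions.
Total: 3 + 1 + 1 + 3 = 8.

8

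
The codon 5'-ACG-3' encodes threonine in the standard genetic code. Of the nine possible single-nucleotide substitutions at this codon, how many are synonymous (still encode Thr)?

3

Position 1: none → 0 synonymous.
Position 2: none → 0 synonymous.
Position 3: ACU, ACC, ACA → 3 synonymous.
Total: 0 + 0 + 3 = 3.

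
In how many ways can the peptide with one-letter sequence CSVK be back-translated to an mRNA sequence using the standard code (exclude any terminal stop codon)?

Cys: 2 codons.
Ser: 6 codons.
Val: 4 codons.
Lys: 2 codons.
2 × 6 × 4 × 2 = 96.

96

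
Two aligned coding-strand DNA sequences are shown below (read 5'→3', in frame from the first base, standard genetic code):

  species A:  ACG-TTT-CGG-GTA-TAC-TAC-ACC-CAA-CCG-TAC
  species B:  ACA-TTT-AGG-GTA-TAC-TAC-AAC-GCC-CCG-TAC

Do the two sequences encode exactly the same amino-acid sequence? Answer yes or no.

Codon 1: ACG Thr / ACA Thr — synonymous.
Codon 2: TTT Phe / TTT Phe — identical.
Codon 3: CGG Arg / AGG Arg — synonymous.
Codon 4: GTA Val / GTA Val — identical.
Codon 5: TAC Tyr / TAC Tyr — identical.
Codon 6: TAC Tyr / TAC Tyr — identical.
Codon 7: ACC Thr / AAC Asn — nonsynonymous.
Codon 8: CAA Gln / GCC Ala — nonsynonymous.
Codon 9: CCG Pro / CCG Pro — identical.
Codon 10: TAC Tyr / TAC Tyr — identical.
Nonsynonymous differences: 2 → different protein.

no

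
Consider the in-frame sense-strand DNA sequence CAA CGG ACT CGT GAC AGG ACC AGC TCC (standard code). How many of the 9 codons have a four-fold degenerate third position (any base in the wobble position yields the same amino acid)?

Codon 1 CAA (Gln): third position 2-fold.
Codon 2 CGG (Arg): third position 4-fold.
Codon 3 ACT (Thr): third position 4-fold.
Codon 4 CGT (Arg): third position 4-fold.
Codon 5 GAC (Asp): third position 2-fold.
Codon 6 AGG (Arg): third position 2-fold.
Codon 7 ACC (Thr): third position 4-fold.
Codon 8 AGC (Ser): third position 2-fold.
Codon 9 TCC (Ser): third position 4-fold.
Four-fold degenerate third positions: 5.

5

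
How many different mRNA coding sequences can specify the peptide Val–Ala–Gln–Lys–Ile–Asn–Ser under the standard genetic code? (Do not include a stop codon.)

Val: 4 codons.
Ala: 4 codons.
Gln: 2 codons.
Lys: 2 codons.
Ile: 3 codons.
Asn: 2 codons.
Ser: 6 codons.
4 × 4 × 2 × 2 × 3 × 2 × 6 = 2304.

2304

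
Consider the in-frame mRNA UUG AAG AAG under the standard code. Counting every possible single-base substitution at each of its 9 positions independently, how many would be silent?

4

Codon 1 (UUG, Leu): 2 synonymous substitutions.
Codon 2 (AAG, Lys): 1 synonymous substitution.
Codon 3 (AAG, Lys): 1 synonymous substitution.
Total: 2 + 1 + 1 = 4.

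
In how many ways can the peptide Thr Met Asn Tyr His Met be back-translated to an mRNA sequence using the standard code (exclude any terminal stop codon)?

32

Thr: 4 codons.
Met: 1 codon.
Asn: 2 codons.
Tyr: 2 codons.
His: 2 codons.
Met: 1 codon.
4 × 1 × 2 × 2 × 2 × 1 = 32.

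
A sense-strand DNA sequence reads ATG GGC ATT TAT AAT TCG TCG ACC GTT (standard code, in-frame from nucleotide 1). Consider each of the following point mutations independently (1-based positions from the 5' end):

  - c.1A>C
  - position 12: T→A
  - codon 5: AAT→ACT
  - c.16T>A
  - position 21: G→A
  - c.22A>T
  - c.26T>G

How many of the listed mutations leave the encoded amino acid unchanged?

Codon 1: ATG (Met) → CTG (Leu) — missense.
Codon 4: TAT (Tyr) → TAA (Stop) — nonsense.
Codon 5: AAT (Asn) → ACT (Thr) — missense.
Codon 6: TCG (Ser) → ACG (Thr) — missense.
Codon 7: TCG (Ser) → TCA (Ser) — synonymous.
Codon 8: ACC (Thr) → TCC (Ser) — missense.
Codon 9: GTT (Val) → GGT (Gly) — missense.
Synonymous: 1 of 7.

1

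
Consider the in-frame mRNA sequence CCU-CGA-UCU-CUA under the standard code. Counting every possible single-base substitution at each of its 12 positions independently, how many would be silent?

Codon 1 (CCU, Pro): 3 synonymous substitutions.
Codon 2 (CGA, Arg): 4 synonymous substitutions.
Codon 3 (UCU, Ser): 3 synonymous substitutions.
Codon 4 (CUA, Leu): 4 synonymous substitutions.
Total: 3 + 4 + 3 + 4 = 14.

14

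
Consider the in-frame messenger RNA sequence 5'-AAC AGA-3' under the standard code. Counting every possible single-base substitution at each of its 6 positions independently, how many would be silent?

Codon 1 (AAC, Asn): 1 synonymous substitution.
Codon 2 (AGA, Arg): 2 synonymous substitutions.
Total: 1 + 2 = 3.

3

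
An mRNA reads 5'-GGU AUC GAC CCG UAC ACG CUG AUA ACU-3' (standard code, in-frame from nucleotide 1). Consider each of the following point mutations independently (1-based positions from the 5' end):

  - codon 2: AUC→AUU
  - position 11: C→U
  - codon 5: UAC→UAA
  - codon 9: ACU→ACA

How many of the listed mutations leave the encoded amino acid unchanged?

Codon 2: AUC (Ile) → AUU (Ile) — synonymous.
Codon 4: CCG (Pro) → CUG (Leu) — missense.
Codon 5: UAC (Tyr) → UAA (Stop) — nonsense.
Codon 9: ACU (Thr) → ACA (Thr) — synonymous.
Synonymous: 2 of 4.

2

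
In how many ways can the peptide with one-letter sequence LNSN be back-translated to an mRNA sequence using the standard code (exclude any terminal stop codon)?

Leu: 6 codons.
Asn: 2 codons.
Ser: 6 codons.
Asn: 2 codons.
6 × 2 × 6 × 2 = 144.

144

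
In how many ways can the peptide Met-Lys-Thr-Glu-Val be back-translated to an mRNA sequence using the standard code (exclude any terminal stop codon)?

64

Met: 1 codon.
Lys: 2 codons.
Thr: 4 codons.
Glu: 2 codons.
Val: 4 codons.
1 × 2 × 4 × 2 × 4 = 64.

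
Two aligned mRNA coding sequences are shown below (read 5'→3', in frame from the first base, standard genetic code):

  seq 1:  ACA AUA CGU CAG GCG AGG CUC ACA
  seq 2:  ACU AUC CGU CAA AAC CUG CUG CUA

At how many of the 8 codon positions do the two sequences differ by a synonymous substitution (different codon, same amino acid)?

4

Codon 1: ACA Thr / ACU Thr — synonymous.
Codon 2: AUA Ile / AUC Ile — synonymous.
Codon 3: CGU Arg / CGU Arg — identical.
Codon 4: CAG Gln / CAA Gln — synonymous.
Codon 5: GCG Ala / AAC Asn — nonsynonymous.
Codon 6: AGG Arg / CUG Leu — nonsynonymous.
Codon 7: CUC Leu / CUG Leu — synonymous.
Codon 8: ACA Thr / CUA Leu — nonsynonymous.
Synonymous differences: 4.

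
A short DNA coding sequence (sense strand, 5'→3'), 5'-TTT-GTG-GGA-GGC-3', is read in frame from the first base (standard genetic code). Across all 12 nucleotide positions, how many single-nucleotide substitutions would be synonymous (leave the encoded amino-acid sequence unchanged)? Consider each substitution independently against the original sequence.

10

Codon 1 (TTT, Phe): 1 synonymous substitution.
Codon 2 (GTG, Val): 3 synonymous substitutions.
Codon 3 (GGA, Gly): 3 synonymous substitutions.
Codon 4 (GGC, Gly): 3 synonymous substitutions.
Total: 1 + 3 + 3 + 3 = 10.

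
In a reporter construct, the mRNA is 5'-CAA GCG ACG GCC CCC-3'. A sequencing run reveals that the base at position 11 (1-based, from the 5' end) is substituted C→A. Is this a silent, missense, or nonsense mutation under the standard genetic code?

missense

Position 11 falls in codon 4: GCC → Ala.
After the substitution the codon is GAC → Asp.
Ala ≠ Asp, so this is a missense mutation.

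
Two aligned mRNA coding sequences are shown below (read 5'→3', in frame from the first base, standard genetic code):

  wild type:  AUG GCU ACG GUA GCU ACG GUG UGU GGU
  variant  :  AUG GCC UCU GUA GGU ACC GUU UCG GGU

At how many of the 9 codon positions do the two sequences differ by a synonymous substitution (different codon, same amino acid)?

Codon 1: AUG Met / AUG Met — identical.
Codon 2: GCU Ala / GCC Ala — synonymous.
Codon 3: ACG Thr / UCU Ser — nonsynonymous.
Codon 4: GUA Val / GUA Val — identical.
Codon 5: GCU Ala / GGU Gly — nonsynonymous.
Codon 6: ACG Thr / ACC Thr — synonymous.
Codon 7: GUG Val / GUU Val — synonymous.
Codon 8: UGU Cys / UCG Ser — nonsynonymous.
Codon 9: GGU Gly / GGU Gly — identical.
Synonymous differences: 3.

3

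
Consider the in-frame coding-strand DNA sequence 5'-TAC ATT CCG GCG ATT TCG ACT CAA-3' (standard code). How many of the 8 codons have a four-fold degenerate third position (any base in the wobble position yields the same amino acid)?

Codon 1 TAC (Tyr): third position 2-fold.
Codon 2 ATT (Ile): third position 3-fold.
Codon 3 CCG (Pro): third position 4-fold.
Codon 4 GCG (Ala): third position 4-fold.
Codon 5 ATT (Ile): third position 3-fold.
Codon 6 TCG (Ser): third position 4-fold.
Codon 7 ACT (Thr): third position 4-fold.
Codon 8 CAA (Gln): third position 2-fold.
Four-fold degenerate third positions: 4.

4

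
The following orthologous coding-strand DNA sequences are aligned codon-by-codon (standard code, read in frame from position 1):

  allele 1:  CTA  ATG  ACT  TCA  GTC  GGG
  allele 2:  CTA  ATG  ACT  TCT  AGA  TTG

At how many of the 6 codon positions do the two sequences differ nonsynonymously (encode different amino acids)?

Codon 1: CTA Leu / CTA Leu — identical.
Codon 2: ATG Met / ATG Met — identical.
Codon 3: ACT Thr / ACT Thr — identical.
Codon 4: TCA Ser / TCT Ser — synonymous.
Codon 5: GTC Val / AGA Arg — nonsynonymous.
Codon 6: GGG Gly / TTG Leu — nonsynonymous.
Nonsynonymous differences: 2.

2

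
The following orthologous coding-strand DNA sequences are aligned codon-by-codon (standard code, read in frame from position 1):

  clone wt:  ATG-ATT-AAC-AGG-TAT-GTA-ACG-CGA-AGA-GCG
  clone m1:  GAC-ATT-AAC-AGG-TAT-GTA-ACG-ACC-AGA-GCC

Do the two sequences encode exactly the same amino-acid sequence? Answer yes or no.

Codon 1: ATG Met / GAC Asp — nonsynonymous.
Codon 2: ATT Ile / ATT Ile — identical.
Codon 3: AAC Asn / AAC Asn — identical.
Codon 4: AGG Arg / AGG Arg — identical.
Codon 5: TAT Tyr / TAT Tyr — identical.
Codon 6: GTA Val / GTA Val — identical.
Codon 7: ACG Thr / ACG Thr — identical.
Codon 8: CGA Arg / ACC Thr — nonsynonymous.
Codon 9: AGA Arg / AGA Arg — identical.
Codon 10: GCG Ala / GCC Ala — synonymous.
Nonsynonymous differences: 2 → different protein.

no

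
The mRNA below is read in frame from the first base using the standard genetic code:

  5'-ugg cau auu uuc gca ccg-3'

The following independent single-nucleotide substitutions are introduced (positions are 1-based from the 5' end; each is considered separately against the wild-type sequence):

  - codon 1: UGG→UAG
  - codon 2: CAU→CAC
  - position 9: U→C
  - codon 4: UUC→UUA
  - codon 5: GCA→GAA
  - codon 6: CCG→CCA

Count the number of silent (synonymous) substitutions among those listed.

Codon 1: UGG (Trp) → UAG (Stop) — nonsense.
Codon 2: CAU (His) → CAC (His) — synonymous.
Codon 3: AUU (Ile) → AUC (Ile) — synonymous.
Codon 4: UUC (Phe) → UUA (Leu) — missense.
Codon 5: GCA (Ala) → GAA (Glu) — missense.
Codon 6: CCG (Pro) → CCA (Pro) — synonymous.
Synonymous: 3 of 6.

3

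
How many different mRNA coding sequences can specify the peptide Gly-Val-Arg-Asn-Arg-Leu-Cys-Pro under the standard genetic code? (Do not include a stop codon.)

Gly: 4 codons.
Val: 4 codons.
Arg: 6 codons.
Asn: 2 codons.
Arg: 6 codons.
Leu: 6 codons.
Cys: 2 codons.
Pro: 4 codons.
4 × 4 × 6 × 2 × 6 × 6 × 2 × 4 = 55296.

55296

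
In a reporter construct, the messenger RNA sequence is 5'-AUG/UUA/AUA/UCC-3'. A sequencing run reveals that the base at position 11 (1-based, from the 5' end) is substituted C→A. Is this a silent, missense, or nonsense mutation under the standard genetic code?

Position 11 falls in codon 4: UCC → Ser.
After the substitution the codon is UAC → Tyr.
Ser ≠ Tyr, so this is a missense mutation.

missense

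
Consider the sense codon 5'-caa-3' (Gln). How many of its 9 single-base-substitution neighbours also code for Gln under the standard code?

1

Position 1: none → 0 synonymous.
Position 2: none → 0 synonymous.
Position 3: CAG → 1 synonymous.
Total: 0 + 0 + 1 = 1.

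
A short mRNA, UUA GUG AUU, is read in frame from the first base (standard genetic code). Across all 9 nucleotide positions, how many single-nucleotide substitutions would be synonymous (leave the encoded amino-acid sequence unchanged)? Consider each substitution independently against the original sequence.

Codon 1 (UUA, Leu): 2 synonymous substitutions.
Codon 2 (GUG, Val): 3 synonymous substitutions.
Codon 3 (AUU, Ile): 2 synonymous substitutions.
Total: 2 + 3 + 2 = 7.

7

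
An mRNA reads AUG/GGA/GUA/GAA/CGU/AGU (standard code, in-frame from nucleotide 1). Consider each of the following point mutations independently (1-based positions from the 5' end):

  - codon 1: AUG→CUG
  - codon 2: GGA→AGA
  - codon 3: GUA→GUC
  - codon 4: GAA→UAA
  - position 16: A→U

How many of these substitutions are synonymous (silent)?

1

Codon 1: AUG (Met) → CUG (Leu) — missense.
Codon 2: GGA (Gly) → AGA (Arg) — missense.
Codon 3: GUA (Val) → GUC (Val) — synonymous.
Codon 4: GAA (Glu) → UAA (Stop) — nonsense.
Codon 6: AGU (Ser) → UGU (Cys) — missense.
Synonymous: 1 of 5.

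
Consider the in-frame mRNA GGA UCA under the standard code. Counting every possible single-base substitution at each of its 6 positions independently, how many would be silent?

6

Codon 1 (GGA, Gly): 3 synonymous substitutions.
Codon 2 (UCA, Ser): 3 synonymous substitutions.
Total: 3 + 3 = 6.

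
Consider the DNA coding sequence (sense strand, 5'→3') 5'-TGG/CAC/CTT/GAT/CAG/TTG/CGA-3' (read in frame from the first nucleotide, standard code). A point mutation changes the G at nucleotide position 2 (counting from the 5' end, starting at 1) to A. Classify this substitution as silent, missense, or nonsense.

nonsense

Position 2 falls in codon 1: TGG → Trp.
After the substitution the codon is TAG → Stop.
The new codon is a stop codon, so this is a nonsense mutation.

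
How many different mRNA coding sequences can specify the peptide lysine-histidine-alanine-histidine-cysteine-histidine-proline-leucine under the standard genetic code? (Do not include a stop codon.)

3072

Lys: 2 codons.
His: 2 codons.
Ala: 4 codons.
His: 2 codons.
Cys: 2 codons.
His: 2 codons.
Pro: 4 codons.
Leu: 6 codons.
2 × 2 × 4 × 2 × 2 × 2 × 4 × 6 = 3072.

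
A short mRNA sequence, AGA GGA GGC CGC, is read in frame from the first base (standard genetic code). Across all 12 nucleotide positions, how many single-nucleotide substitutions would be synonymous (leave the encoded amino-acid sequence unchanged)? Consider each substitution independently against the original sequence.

11

Codon 1 (AGA, Arg): 2 synonymous substitutions.
Codon 2 (GGA, Gly): 3 synonymous substitutions.
Codon 3 (GGC, Gly): 3 synonymous substitutions.
Codon 4 (CGC, Arg): 3 synonymous substitutions.
Total: 2 + 3 + 3 + 3 = 11.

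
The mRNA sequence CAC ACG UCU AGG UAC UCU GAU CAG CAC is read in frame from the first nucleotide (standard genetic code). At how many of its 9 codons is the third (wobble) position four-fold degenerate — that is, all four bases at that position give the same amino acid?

3

Codon 1 CAC (His): third position 2-fold.
Codon 2 ACG (Thr): third position 4-fold.
Codon 3 UCU (Ser): third position 4-fold.
Codon 4 AGG (Arg): third position 2-fold.
Codon 5 UAC (Tyr): third position 2-fold.
Codon 6 UCU (Ser): third position 4-fold.
Codon 7 GAU (Asp): third position 2-fold.
Codon 8 CAG (Gln): third position 2-fold.
Codon 9 CAC (His): third position 2-fold.
Four-fold degenerate third positions: 3.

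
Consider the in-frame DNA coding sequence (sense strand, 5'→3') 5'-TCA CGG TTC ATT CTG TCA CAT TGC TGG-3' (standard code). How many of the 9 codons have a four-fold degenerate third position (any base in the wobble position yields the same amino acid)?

4

Codon 1 TCA (Ser): third position 4-fold.
Codon 2 CGG (Arg): third position 4-fold.
Codon 3 TTC (Phe): third position 2-fold.
Codon 4 ATT (Ile): third position 3-fold.
Codon 5 CTG (Leu): third position 4-fold.
Codon 6 TCA (Ser): third position 4-fold.
Codon 7 CAT (His): third position 2-fold.
Codon 8 TGC (Cys): third position 2-fold.
Codon 9 TGG (Trp): third position 1-fold.
Four-fold degenerate third positions: 4.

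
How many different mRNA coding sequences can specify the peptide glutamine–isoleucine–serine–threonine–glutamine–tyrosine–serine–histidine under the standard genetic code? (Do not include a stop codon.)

6912

Gln: 2 codons.
Ile: 3 codons.
Ser: 6 codons.
Thr: 4 codons.
Gln: 2 codons.
Tyr: 2 codons.
Ser: 6 codons.
His: 2 codons.
2 × 3 × 6 × 4 × 2 × 2 × 6 × 2 = 6912.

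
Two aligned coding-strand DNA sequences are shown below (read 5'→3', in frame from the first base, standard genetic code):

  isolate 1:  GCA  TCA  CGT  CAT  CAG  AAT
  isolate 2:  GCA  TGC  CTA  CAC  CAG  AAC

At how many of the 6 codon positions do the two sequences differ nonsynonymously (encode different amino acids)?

Codon 1: GCA Ala / GCA Ala — identical.
Codon 2: TCA Ser / TGC Cys — nonsynonymous.
Codon 3: CGT Arg / CTA Leu — nonsynonymous.
Codon 4: CAT His / CAC His — synonymous.
Codon 5: CAG Gln / CAG Gln — identical.
Codon 6: AAT Asn / AAC Asn — synonymous.
Nonsynonymous differences: 2.

2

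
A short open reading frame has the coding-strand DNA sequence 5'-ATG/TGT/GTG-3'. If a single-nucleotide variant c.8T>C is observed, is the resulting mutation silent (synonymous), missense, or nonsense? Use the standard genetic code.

Position 8 falls in codon 3: GTG → Val.
After the substitution the codon is GCG → Ala.
Val ≠ Ala, so this is a missense mutation.

missense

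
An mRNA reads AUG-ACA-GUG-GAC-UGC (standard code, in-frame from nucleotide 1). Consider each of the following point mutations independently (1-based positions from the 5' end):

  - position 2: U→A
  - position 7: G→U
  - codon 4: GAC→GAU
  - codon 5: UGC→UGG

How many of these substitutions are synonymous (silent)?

1

Codon 1: AUG (Met) → AAG (Lys) — missense.
Codon 3: GUG (Val) → UUG (Leu) — missense.
Codon 4: GAC (Asp) → GAU (Asp) — synonymous.
Codon 5: UGC (Cys) → UGG (Trp) — missense.
Synonymous: 1 of 4.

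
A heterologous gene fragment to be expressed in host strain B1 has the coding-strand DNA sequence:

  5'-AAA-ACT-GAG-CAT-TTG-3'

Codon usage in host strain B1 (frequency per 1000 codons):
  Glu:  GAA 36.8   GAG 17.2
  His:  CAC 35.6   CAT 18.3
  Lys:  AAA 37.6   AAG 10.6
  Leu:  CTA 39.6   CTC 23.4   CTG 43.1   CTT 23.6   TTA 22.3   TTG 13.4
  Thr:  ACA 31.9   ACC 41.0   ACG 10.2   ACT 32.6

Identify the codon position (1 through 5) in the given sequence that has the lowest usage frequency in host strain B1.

Codon 1 AAA (Lys): 37.6 per 1000.
Codon 2 ACT (Thr): 32.6 per 1000.
Codon 3 GAG (Glu): 17.2 per 1000.
Codon 4 CAT (His): 18.3 per 1000.
Codon 5 TTG (Leu): 13.4 per 1000.
Lowest frequency is 13.4 at codon 5.

5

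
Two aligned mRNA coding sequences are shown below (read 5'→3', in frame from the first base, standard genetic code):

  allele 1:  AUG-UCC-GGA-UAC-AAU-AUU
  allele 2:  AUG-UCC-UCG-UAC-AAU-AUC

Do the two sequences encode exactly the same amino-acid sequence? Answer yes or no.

Codon 1: AUG Met / AUG Met — identical.
Codon 2: UCC Ser / UCC Ser — identical.
Codon 3: GGA Gly / UCG Ser — nonsynonymous.
Codon 4: UAC Tyr / UAC Tyr — identical.
Codon 5: AAU Asn / AAU Asn — identical.
Codon 6: AUU Ile / AUC Ile — synonymous.
Nonsynonymous differences: 1 → different protein.

no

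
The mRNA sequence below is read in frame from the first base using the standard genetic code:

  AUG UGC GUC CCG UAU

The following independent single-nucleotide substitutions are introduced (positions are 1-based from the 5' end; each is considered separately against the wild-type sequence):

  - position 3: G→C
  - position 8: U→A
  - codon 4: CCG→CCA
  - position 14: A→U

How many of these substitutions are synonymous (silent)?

Codon 1: AUG (Met) → AUC (Ile) — missense.
Codon 3: GUC (Val) → GAC (Asp) — missense.
Codon 4: CCG (Pro) → CCA (Pro) — synonymous.
Codon 5: UAU (Tyr) → UUU (Phe) — missense.
Synonymous: 1 of 4.

1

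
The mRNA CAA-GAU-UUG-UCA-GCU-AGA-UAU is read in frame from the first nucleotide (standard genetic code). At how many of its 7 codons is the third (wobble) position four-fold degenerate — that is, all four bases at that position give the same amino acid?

2

Codon 1 CAA (Gln): third position 2-fold.
Codon 2 GAU (Asp): third position 2-fold.
Codon 3 UUG (Leu): third position 2-fold.
Codon 4 UCA (Ser): third position 4-fold.
Codon 5 GCU (Ala): third position 4-fold.
Codon 6 AGA (Arg): third position 2-fold.
Codon 7 UAU (Tyr): third position 2-fold.
Four-fold degenerate third positions: 2.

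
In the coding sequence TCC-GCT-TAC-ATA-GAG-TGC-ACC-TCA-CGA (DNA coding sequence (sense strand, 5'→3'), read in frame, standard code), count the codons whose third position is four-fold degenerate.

5

Codon 1 TCC (Ser): third position 4-fold.
Codon 2 GCT (Ala): third position 4-fold.
Codon 3 TAC (Tyr): third position 2-fold.
Codon 4 ATA (Ile): third position 3-fold.
Codon 5 GAG (Glu): third position 2-fold.
Codon 6 TGC (Cys): third position 2-fold.
Codon 7 ACC (Thr): third position 4-fold.
Codon 8 TCA (Ser): third position 4-fold.
Codon 9 CGA (Arg): third position 4-fold.
Four-fold degenerate third positions: 5.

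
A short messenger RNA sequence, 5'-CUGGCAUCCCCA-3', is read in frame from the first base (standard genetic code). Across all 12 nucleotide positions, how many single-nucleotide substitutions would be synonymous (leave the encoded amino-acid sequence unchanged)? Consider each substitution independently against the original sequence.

Codon 1 (CUG, Leu): 4 synonymous substitutions.
Codon 2 (GCA, Ala): 3 synonymous substitutions.
Codon 3 (UCC, Ser): 3 synonymous substitutions.
Codon 4 (CCA, Pro): 3 synonymous substitutions.
Total: 4 + 3 + 3 + 3 = 13.

13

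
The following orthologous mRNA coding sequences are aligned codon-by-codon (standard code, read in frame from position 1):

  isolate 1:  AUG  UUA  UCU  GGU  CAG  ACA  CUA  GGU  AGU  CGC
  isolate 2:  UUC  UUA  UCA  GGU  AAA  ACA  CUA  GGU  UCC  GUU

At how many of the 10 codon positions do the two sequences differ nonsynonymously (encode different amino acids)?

Codon 1: AUG Met / UUC Phe — nonsynonymous.
Codon 2: UUA Leu / UUA Leu — identical.
Codon 3: UCU Ser / UCA Ser — synonymous.
Codon 4: GGU Gly / GGU Gly — identical.
Codon 5: CAG Gln / AAA Lys — nonsynonymous.
Codon 6: ACA Thr / ACA Thr — identical.
Codon 7: CUA Leu / CUA Leu — identical.
Codon 8: GGU Gly / GGU Gly — identical.
Codon 9: AGU Ser / UCC Ser — synonymous.
Codon 10: CGC Arg / GUU Val — nonsynonymous.
Nonsynonymous differences: 3.

3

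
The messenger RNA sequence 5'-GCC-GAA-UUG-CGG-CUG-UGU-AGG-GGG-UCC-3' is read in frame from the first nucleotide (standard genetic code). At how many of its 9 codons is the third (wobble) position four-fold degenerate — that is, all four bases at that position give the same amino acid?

Codon 1 GCC (Ala): third position 4-fold.
Codon 2 GAA (Glu): third position 2-fold.
Codon 3 UUG (Leu): third position 2-fold.
Codon 4 CGG (Arg): third position 4-fold.
Codon 5 CUG (Leu): third position 4-fold.
Codon 6 UGU (Cys): third position 2-fold.
Codon 7 AGG (Arg): third position 2-fold.
Codon 8 GGG (Gly): third position 4-fold.
Codon 9 UCC (Ser): third position 4-fold.
Four-fold degenerate third positions: 5.

5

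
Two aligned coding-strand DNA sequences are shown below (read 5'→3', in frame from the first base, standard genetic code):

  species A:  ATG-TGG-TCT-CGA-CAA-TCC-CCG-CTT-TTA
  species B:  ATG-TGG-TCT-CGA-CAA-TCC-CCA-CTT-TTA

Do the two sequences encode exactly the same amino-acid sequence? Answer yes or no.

Codon 1: ATG Met / ATG Met — identical.
Codon 2: TGG Trp / TGG Trp — identical.
Codon 3: TCT Ser / TCT Ser — identical.
Codon 4: CGA Arg / CGA Arg — identical.
Codon 5: CAA Gln / CAA Gln — identical.
Codon 6: TCC Ser / TCC Ser — identical.
Codon 7: CCG Pro / CCA Pro — synonymous.
Codon 8: CTT Leu / CTT Leu — identical.
Codon 9: TTA Leu / TTA Leu — identical.
Nonsynonymous differences: 0 → same protein.

yes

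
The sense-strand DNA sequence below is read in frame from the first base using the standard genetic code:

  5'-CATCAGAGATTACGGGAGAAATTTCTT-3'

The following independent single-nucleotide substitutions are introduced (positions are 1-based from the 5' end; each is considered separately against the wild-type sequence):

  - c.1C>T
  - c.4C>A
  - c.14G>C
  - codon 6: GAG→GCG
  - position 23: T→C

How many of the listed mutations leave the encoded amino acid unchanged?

Codon 1: CAT (His) → TAT (Tyr) — missense.
Codon 2: CAG (Gln) → AAG (Lys) — missense.
Codon 5: CGG (Arg) → CCG (Pro) — missense.
Codon 6: GAG (Glu) → GCG (Ala) — missense.
Codon 8: TTT (Phe) → TCT (Ser) — missense.
Synonymous: 0 of 5.

0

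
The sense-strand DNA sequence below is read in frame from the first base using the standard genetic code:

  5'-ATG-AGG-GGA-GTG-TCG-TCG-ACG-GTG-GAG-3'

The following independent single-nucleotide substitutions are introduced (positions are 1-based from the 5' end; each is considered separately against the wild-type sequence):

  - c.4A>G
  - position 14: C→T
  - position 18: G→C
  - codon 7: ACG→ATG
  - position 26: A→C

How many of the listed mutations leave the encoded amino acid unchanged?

Codon 2: AGG (Arg) → GGG (Gly) — missense.
Codon 5: TCG (Ser) → TTG (Leu) — missense.
Codon 6: TCG (Ser) → TCC (Ser) — synonymous.
Codon 7: ACG (Thr) → ATG (Met) — missense.
Codon 9: GAG (Glu) → GCG (Ala) — missense.
Synonymous: 1 of 5.

1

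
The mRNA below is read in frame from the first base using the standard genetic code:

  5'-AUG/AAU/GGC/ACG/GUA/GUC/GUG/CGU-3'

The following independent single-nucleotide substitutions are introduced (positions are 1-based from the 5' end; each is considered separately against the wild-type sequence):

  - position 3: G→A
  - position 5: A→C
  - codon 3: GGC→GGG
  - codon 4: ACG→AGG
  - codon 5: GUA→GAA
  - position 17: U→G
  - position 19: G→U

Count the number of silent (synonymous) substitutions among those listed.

Codon 1: AUG (Met) → AUA (Ile) — missense.
Codon 2: AAU (Asn) → ACU (Thr) — missense.
Codon 3: GGC (Gly) → GGG (Gly) — synonymous.
Codon 4: ACG (Thr) → AGG (Arg) — missense.
Codon 5: GUA (Val) → GAA (Glu) — missense.
Codon 6: GUC (Val) → GGC (Gly) — missense.
Codon 7: GUG (Val) → UUG (Leu) — missense.
Synonymous: 1 of 7.

1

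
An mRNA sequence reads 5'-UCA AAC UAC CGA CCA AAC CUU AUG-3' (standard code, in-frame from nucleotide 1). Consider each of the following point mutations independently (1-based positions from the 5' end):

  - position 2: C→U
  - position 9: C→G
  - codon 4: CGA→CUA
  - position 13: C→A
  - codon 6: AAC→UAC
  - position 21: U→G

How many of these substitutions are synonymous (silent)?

1

Codon 1: UCA (Ser) → UUA (Leu) — missense.
Codon 3: UAC (Tyr) → UAG (Stop) — nonsense.
Codon 4: CGA (Arg) → CUA (Leu) — missense.
Codon 5: CCA (Pro) → ACA (Thr) — missense.
Codon 6: AAC (Asn) → UAC (Tyr) — missense.
Codon 7: CUU (Leu) → CUG (Leu) — synonymous.
Synonymous: 1 of 6.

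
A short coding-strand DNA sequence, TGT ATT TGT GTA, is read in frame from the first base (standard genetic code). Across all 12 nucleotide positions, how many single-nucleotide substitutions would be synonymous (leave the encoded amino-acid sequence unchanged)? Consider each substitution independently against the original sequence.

7

Codon 1 (TGT, Cys): 1 synonymous substitution.
Codon 2 (ATT, Ile): 2 synonymous substitutions.
Codon 3 (TGT, Cys): 1 synonymous substitution.
Codon 4 (GTA, Val): 3 synonymous substitutions.
Total: 1 + 2 + 1 + 3 = 7.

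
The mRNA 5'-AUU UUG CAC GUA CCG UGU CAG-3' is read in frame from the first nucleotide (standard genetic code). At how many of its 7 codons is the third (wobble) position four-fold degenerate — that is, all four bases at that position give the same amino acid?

2

Codon 1 AUU (Ile): third position 3-fold.
Codon 2 UUG (Leu): third position 2-fold.
Codon 3 CAC (His): third position 2-fold.
Codon 4 GUA (Val): third position 4-fold.
Codon 5 CCG (Pro): third position 4-fold.
Codon 6 UGU (Cys): third position 2-fold.
Codon 7 CAG (Gln): third position 2-fold.
Four-fold degenerate third positions: 2.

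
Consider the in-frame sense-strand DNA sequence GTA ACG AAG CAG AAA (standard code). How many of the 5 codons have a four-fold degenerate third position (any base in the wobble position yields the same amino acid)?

2

Codon 1 GTA (Val): third position 4-fold.
Codon 2 ACG (Thr): third position 4-fold.
Codon 3 AAG (Lys): third position 2-fold.
Codon 4 CAG (Gln): third position 2-fold.
Codon 5 AAA (Lys): third position 2-fold.
Four-fold degenerate third positions: 2.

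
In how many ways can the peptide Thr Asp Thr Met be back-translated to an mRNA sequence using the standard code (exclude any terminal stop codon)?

32

Thr: 4 codons.
Asp: 2 codons.
Thr: 4 codons.
Met: 1 codon.
4 × 2 × 4 × 1 = 32.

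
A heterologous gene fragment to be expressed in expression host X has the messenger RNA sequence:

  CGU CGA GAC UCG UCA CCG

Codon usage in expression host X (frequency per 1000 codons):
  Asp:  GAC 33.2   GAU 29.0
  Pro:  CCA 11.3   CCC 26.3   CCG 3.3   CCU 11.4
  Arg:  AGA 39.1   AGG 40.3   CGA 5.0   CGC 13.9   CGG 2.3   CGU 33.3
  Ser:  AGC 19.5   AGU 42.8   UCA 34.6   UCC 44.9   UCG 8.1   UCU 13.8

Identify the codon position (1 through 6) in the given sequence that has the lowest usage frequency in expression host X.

Codon 1 CGU (Arg): 33.3 per 1000.
Codon 2 CGA (Arg): 5.0 per 1000.
Codon 3 GAC (Asp): 33.2 per 1000.
Codon 4 UCG (Ser): 8.1 per 1000.
Codon 5 UCA (Ser): 34.6 per 1000.
Codon 6 CCG (Pro): 3.3 per 1000.
Lowest frequency is 3.3 at codon 6.

6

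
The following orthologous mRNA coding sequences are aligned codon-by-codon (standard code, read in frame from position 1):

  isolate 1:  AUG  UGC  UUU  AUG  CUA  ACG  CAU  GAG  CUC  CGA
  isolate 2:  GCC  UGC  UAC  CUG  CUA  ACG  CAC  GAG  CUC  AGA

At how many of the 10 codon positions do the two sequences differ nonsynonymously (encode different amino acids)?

Codon 1: AUG Met / GCC Ala — nonsynonymous.
Codon 2: UGC Cys / UGC Cys — identical.
Codon 3: UUU Phe / UAC Tyr — nonsynonymous.
Codon 4: AUG Met / CUG Leu — nonsynonymous.
Codon 5: CUA Leu / CUA Leu — identical.
Codon 6: ACG Thr / ACG Thr — identical.
Codon 7: CAU His / CAC His — synonymous.
Codon 8: GAG Glu / GAG Glu — identical.
Codon 9: CUC Leu / CUC Leu — identical.
Codon 10: CGA Arg / AGA Arg — synonymous.
Nonsynonymous differences: 3.

3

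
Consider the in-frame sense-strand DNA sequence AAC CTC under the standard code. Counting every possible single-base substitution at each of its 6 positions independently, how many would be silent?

4

Codon 1 (AAC, Asn): 1 synonymous substitution.
Codon 2 (CTC, Leu): 3 synonymous substitutions.
Total: 1 + 3 = 4.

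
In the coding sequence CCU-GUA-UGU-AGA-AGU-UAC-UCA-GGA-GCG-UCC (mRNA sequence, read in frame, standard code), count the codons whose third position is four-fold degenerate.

6

Codon 1 CCU (Pro): third position 4-fold.
Codon 2 GUA (Val): third position 4-fold.
Codon 3 UGU (Cys): third position 2-fold.
Codon 4 AGA (Arg): third position 2-fold.
Codon 5 AGU (Ser): third position 2-fold.
Codon 6 UAC (Tyr): third position 2-fold.
Codon 7 UCA (Ser): third position 4-fold.
Codon 8 GGA (Gly): third position 4-fold.
Codon 9 GCG (Ala): third position 4-fold.
Codon 10 UCC (Ser): third position 4-fold.
Four-fold degenerate third positions: 6.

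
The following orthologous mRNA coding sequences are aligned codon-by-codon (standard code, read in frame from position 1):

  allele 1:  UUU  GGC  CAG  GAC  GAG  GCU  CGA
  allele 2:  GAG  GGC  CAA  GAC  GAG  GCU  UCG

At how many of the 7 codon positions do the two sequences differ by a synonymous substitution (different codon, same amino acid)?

Codon 1: UUU Phe / GAG Glu — nonsynonymous.
Codon 2: GGC Gly / GGC Gly — identical.
Codon 3: CAG Gln / CAA Gln — synonymous.
Codon 4: GAC Asp / GAC Asp — identical.
Codon 5: GAG Glu / GAG Glu — identical.
Codon 6: GCU Ala / GCU Ala — identical.
Codon 7: CGA Arg / UCG Ser — nonsynonymous.
Synonymous differences: 1.

1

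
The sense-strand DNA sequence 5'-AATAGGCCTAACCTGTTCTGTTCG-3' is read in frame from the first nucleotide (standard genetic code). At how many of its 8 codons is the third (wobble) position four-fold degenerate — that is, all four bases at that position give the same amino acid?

3

Codon 1 AAT (Asn): third position 2-fold.
Codon 2 AGG (Arg): third position 2-fold.
Codon 3 CCT (Pro): third position 4-fold.
Codon 4 AAC (Asn): third position 2-fold.
Codon 5 CTG (Leu): third position 4-fold.
Codon 6 TTC (Phe): third position 2-fold.
Codon 7 TGT (Cys): third position 2-fold.
Codon 8 TCG (Ser): third position 4-fold.
Four-fold degenerate third positions: 3.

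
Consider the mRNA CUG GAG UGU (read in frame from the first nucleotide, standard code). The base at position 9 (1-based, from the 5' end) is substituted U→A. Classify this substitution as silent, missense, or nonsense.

nonsense

Position 9 falls in codon 3: UGU → Cys.
After the substitution the codon is UGA → Stop.
The new codon is a stop codon, so this is a nonsense mutation.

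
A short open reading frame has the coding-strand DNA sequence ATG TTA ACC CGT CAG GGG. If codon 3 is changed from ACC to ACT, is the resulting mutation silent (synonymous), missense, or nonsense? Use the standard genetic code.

silent

Position 9 falls in codon 3: ACC → Thr.
After the substitution the codon is ACT → Thr.
Both encode Thr, so the change is synonymous.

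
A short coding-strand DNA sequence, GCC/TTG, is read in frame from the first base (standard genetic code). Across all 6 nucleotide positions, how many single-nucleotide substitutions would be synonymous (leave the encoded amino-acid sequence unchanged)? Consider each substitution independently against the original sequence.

Codon 1 (GCC, Ala): 3 synonymous substitutions.
Codon 2 (TTG, Leu): 2 synonymous substitutions.
Total: 3 + 2 = 5.

5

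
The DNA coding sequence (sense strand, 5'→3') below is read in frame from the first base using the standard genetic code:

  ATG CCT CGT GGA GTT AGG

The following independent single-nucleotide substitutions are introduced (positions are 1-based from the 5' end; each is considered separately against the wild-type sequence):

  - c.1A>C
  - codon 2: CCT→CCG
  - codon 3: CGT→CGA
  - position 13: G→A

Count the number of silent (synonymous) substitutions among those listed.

2

Codon 1: ATG (Met) → CTG (Leu) — missense.
Codon 2: CCT (Pro) → CCG (Pro) — synonymous.
Codon 3: CGT (Arg) → CGA (Arg) — synonymous.
Codon 5: GTT (Val) → ATT (Ile) — missense.
Synonymous: 2 of 4.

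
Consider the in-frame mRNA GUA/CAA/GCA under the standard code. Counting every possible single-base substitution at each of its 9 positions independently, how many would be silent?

Codon 1 (GUA, Val): 3 synonymous substitutions.
Codon 2 (CAA, Gln): 1 synonymous substitution.
Codon 3 (GCA, Ala): 3 synonymous substitutions.
Total: 3 + 1 + 3 = 7.

7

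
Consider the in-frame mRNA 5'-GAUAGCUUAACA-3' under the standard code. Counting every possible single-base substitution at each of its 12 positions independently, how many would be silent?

7

Codon 1 (GAU, Asp): 1 synonymous substitution.
Codon 2 (AGC, Ser): 1 synonymous substitution.
Codon 3 (UUA, Leu): 2 synonymous substitutions.
Codon 4 (ACA, Thr): 3 synonymous substitutions.
Total: 1 + 1 + 2 + 3 = 7.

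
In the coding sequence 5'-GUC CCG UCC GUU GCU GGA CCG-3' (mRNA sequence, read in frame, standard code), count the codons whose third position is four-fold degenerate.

7

Codon 1 GUC (Val): third position 4-fold.
Codon 2 CCG (Pro): third position 4-fold.
Codon 3 UCC (Ser): third position 4-fold.
Codon 4 GUU (Val): third position 4-fold.
Codon 5 GCU (Ala): third position 4-fold.
Codon 6 GGA (Gly): third position 4-fold.
Codon 7 CCG (Pro): third position 4-fold.
Four-fold degenerate third positions: 7.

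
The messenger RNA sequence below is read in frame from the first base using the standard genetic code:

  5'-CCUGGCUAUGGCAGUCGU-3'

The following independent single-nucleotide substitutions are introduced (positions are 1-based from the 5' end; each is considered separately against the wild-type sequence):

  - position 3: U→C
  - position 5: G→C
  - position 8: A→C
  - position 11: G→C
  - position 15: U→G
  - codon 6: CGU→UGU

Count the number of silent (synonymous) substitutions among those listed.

1

Codon 1: CCU (Pro) → CCC (Pro) — synonymous.
Codon 2: GGC (Gly) → GCC (Ala) — missense.
Codon 3: UAU (Tyr) → UCU (Ser) — missense.
Codon 4: GGC (Gly) → GCC (Ala) — missense.
Codon 5: AGU (Ser) → AGG (Arg) — missense.
Codon 6: CGU (Arg) → UGU (Cys) — missense.
Synonymous: 1 of 6.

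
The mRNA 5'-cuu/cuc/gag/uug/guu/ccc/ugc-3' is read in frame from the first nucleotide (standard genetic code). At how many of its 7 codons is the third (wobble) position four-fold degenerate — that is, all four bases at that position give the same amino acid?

Codon 1 CUU (Leu): third position 4-fold.
Codon 2 CUC (Leu): third position 4-fold.
Codon 3 GAG (Glu): third position 2-fold.
Codon 4 UUG (Leu): third position 2-fold.
Codon 5 GUU (Val): third position 4-fold.
Codon 6 CCC (Pro): third position 4-fold.
Codon 7 UGC (Cys): third position 2-fold.
Four-fold degenerate third positions: 4.

4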